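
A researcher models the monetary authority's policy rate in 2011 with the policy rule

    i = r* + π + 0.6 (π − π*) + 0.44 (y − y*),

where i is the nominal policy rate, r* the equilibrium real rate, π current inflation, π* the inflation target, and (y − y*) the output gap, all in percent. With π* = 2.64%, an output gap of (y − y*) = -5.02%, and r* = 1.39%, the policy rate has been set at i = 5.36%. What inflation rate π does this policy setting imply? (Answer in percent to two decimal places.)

Collecting π: i = r* + (1 + 0.6) π − 0.6 π* + 0.44 (y − y*)
1.6 π = 5.36 − 1.39 + 0.6 × 2.64 − 0.44 × (-5.02) = 7.7628
π = 7.7628 / 1.6 = 4.85

4.85%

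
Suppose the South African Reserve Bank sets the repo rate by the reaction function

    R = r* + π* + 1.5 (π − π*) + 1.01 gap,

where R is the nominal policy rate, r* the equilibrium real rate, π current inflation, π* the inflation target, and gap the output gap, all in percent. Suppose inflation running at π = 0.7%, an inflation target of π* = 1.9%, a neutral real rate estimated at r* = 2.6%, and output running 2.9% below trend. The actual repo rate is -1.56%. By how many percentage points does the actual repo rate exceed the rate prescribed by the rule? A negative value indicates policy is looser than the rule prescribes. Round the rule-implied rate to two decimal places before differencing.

Output 2.9% below potential → gap = -2.9.
R = 2.6 + 1.9 + 1.5 × (0.7 − 1.9) + 1.01 × (-2.9)
   = 2.6 + 1.9 − 1.8 − 2.929 = -0.23
Deviation = -1.56 − (-0.23) = -1.33 pp.

-1.33 pp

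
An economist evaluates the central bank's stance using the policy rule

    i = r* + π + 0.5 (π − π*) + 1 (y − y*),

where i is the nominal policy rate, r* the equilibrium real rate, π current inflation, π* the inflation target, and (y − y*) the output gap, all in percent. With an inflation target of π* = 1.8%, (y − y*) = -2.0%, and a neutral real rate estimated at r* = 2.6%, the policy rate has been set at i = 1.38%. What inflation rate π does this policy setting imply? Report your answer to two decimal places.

1.12%

Collecting π: i = r* + (1 + 0.5) π − 0.5 π* + 1 (y − y*)
1.5 π = 1.38 − 2.6 + 0.5 × 1.8 − 1 × (-2.0) = 1.68
π = 1.68 / 1.5 = 1.12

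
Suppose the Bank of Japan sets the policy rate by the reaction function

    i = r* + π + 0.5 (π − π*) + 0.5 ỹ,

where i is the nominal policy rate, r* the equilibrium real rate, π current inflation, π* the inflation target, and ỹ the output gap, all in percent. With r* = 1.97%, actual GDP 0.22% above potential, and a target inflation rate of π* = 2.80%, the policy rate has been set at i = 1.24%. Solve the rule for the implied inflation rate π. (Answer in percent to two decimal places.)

Output 0.22% above potential → ỹ = 0.22.
Collecting π: i = r* + (1 + 0.5) π − 0.5 π* + 0.5 ỹ
1.5 π = 1.24 − 1.97 + 0.5 × 2.80 − 0.5 × 0.22 = 0.56
π = 0.56 / 1.5 = 0.37

0.37%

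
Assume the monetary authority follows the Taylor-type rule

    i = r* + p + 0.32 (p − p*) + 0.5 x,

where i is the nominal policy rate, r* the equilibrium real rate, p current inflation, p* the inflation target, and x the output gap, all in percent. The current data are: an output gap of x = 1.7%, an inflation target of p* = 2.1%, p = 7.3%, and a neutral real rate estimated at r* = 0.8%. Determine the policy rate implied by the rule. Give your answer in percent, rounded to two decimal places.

10.61%

i = 0.8 + 7.3 + 0.32 × (7.3 − 2.1) + 0.5 × 1.7
   = 0.8 + 7.3 + 1.664 + 0.85 = 10.61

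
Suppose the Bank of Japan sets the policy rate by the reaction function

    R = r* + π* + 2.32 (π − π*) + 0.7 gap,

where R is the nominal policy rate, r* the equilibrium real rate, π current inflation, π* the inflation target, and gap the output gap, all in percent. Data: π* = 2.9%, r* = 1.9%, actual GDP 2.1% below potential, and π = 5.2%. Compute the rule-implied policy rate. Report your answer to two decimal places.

8.67%

Output 2.1% below potential → gap = -2.1.
R = 1.9 + 2.9 + 2.32 × (5.2 − 2.9) + 0.7 × (-2.1)
   = 1.9 + 2.9 + 5.336 − 1.47 = 8.67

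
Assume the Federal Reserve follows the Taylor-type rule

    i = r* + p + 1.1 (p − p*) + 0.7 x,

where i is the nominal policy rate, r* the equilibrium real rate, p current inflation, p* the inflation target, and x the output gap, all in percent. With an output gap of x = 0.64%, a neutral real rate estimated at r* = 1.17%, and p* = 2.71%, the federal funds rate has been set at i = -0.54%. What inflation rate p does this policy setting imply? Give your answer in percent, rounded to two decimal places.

Collecting p: i = r* + (1 + 1.1) p − 1.1 p* + 0.7 x
2.1 p = -0.54 − 1.17 + 1.1 × 2.71 − 0.7 × 0.64 = 0.823
p = 0.823 / 2.1 = 0.39

0.39%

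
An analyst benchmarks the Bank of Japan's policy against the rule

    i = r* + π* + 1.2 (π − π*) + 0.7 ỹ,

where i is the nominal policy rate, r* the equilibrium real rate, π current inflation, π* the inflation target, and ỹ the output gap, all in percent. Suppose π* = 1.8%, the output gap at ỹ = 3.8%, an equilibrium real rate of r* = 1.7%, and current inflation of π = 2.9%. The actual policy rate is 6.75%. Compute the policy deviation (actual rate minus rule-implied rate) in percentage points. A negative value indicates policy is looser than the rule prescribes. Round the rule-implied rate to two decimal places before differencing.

-0.73 pp

i = 1.7 + 1.8 + 1.2 × (2.9 − 1.8) + 0.7 × 3.8
   = 1.7 + 1.8 + 1.32 + 2.66 = 7.48
Deviation = 6.75 − 7.48 = -0.73 pp.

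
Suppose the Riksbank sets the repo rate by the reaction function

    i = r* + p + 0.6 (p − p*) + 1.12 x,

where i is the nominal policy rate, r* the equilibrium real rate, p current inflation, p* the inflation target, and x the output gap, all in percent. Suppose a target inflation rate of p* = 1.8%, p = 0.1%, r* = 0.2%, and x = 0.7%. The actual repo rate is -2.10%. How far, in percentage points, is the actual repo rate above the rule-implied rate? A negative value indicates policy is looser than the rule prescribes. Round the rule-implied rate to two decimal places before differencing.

-2.16 pp

i = 0.2 + 0.1 + 0.6 × (0.1 − 1.8) + 1.12 × 0.7
   = 0.2 + 0.1 − 1.02 + 0.784 = 0.06
Deviation = -2.10 − 0.06 = -2.16 pp.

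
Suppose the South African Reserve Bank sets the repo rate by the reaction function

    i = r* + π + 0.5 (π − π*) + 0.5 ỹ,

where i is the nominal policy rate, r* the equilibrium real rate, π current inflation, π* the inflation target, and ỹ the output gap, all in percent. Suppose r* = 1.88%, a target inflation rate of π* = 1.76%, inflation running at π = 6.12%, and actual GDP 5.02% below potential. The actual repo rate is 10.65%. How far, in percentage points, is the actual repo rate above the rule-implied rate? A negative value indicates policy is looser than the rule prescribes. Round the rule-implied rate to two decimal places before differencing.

2.98 pp

Output 5.02% below potential → ỹ = -5.02.
i = 1.88 + 6.12 + 0.5 × (6.12 − 1.76) + 0.5 × (-5.02)
   = 1.88 + 6.12 + 2.18 − 2.51 = 7.67
Deviation = 10.65 − 7.67 = 2.98 pp.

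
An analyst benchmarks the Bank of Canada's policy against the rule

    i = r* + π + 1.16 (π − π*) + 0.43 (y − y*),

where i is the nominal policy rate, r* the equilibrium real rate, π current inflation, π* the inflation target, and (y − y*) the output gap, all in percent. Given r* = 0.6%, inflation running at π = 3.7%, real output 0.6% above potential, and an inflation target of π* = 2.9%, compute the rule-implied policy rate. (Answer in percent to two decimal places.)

5.49%

Output 0.6% above potential → (y − y*) = 0.6.
i = 0.6 + 3.7 + 1.16 × (3.7 − 2.9) + 0.43 × 0.6
   = 0.6 + 3.7 + 0.928 + 0.258 = 5.49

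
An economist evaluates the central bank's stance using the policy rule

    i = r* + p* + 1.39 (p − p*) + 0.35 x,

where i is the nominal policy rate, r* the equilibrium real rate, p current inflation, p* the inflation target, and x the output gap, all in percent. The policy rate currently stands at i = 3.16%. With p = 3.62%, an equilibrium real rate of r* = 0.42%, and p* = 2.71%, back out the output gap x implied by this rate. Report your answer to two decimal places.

0.35 x = 3.16 − 0.42 − 2.71 − 1.39 × (3.62 − 2.71) = -1.2349
x = -1.2349 / 0.35 = -3.53

-3.53%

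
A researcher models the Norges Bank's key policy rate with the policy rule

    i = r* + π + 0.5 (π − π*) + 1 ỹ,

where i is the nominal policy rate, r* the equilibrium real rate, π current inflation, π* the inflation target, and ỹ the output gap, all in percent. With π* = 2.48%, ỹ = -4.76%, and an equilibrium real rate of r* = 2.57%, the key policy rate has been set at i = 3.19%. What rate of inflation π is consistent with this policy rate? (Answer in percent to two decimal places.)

4.41%

Collecting π: i = r* + (1 + 0.5) π − 0.5 π* + 1 ỹ
1.5 π = 3.19 − 2.57 + 0.5 × 2.48 − 1 × (-4.76) = 6.62
π = 6.62 / 1.5 = 4.41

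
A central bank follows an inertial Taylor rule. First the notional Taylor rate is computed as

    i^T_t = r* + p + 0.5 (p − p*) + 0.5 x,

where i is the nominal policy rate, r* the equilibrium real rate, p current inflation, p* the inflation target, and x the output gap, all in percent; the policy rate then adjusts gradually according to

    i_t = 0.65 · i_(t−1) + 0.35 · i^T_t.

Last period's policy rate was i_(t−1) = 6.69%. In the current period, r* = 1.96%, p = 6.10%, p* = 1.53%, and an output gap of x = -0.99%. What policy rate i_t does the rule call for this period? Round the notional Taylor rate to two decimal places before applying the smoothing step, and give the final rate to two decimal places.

7.80%

i^T_t = 1.96 + 6.10 + 0.5 × (6.10 − 1.53) + 0.5 × (-0.99)
   = 1.96 + 6.1 + 2.285 − 0.495 = 9.85
i_t = 0.65 × 6.69 + 0.35 × 9.85 = 4.3485 + 3.4475 = 7.80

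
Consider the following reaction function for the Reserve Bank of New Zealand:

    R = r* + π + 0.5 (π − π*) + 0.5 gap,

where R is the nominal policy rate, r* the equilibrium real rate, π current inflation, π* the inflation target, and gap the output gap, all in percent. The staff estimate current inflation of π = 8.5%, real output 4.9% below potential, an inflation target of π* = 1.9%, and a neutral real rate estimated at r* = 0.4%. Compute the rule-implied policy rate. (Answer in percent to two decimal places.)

9.75%

Output 4.9% below potential → gap = -4.9.
R = 0.4 + 8.5 + 0.5 × (8.5 − 1.9) + 0.5 × (-4.9)
   = 0.4 + 8.5 + 3.3 − 2.45 = 9.75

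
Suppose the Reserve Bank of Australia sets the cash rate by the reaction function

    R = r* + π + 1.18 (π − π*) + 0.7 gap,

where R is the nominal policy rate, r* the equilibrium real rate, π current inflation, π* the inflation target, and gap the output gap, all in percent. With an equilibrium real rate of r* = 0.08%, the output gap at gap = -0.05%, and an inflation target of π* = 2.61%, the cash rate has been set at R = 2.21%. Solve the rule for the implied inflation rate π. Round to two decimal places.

2.41%

Collecting π: R = r* + (1 + 1.18) π − 1.18 π* + 0.7 gap
2.18 π = 2.21 − 0.08 + 1.18 × 2.61 − 0.7 × (-0.05) = 5.2448
π = 5.2448 / 2.18 = 2.41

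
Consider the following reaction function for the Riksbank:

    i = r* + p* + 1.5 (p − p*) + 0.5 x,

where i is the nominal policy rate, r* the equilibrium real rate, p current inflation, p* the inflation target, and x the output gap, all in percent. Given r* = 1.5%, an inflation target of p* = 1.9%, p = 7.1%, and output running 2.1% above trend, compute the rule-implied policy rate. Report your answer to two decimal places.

Output 2.1% above potential → x = 2.1.
i = 1.5 + 1.9 + 1.5 × (7.1 − 1.9) + 0.5 × 2.1
   = 1.5 + 1.9 + 7.8 + 1.05 = 12.25

12.25%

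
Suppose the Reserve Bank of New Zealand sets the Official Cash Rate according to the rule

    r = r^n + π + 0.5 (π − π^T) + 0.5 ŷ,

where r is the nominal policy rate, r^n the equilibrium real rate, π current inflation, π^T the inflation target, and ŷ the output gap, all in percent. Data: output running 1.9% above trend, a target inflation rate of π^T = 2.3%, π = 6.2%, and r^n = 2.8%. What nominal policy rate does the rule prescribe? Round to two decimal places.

Output 1.9% above potential → ŷ = 1.9.
r = 2.8 + 6.2 + 0.5 × (6.2 − 2.3) + 0.5 × 1.9
   = 2.8 + 6.2 + 1.95 + 0.95 = 11.90

11.90%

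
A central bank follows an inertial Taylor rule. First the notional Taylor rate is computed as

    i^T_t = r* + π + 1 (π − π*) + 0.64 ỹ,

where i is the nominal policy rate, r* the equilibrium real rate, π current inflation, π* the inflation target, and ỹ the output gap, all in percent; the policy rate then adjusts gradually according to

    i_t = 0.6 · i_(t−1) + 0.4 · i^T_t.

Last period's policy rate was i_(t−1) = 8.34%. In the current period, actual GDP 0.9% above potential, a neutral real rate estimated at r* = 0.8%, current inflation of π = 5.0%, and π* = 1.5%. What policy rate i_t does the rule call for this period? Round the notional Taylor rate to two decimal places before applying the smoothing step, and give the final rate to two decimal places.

8.96%

Output 0.9% above potential → ỹ = 0.9.
i^T_t = 0.8 + 5.0 + 1 × (5.0 − 1.5) + 0.64 × 0.9
   = 0.8 + 5 + 3.5 + 0.576 = 9.88
i_t = 0.6 × 8.34 + 0.4 × 9.88 = 5.004 + 3.952 = 8.96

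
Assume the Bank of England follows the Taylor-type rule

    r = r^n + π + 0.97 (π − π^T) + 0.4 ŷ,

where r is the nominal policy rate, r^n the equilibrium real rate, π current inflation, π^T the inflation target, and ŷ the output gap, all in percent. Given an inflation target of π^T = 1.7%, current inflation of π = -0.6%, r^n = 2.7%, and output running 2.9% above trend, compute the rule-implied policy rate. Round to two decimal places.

1.03%

Output 2.9% above potential → ŷ = 2.9.
r = 2.7 + (-0.6) + 0.97 × (-0.6 − 1.7) + 0.4 × 2.9
   = 2.7 − 0.6 − 2.231 + 1.16 = 1.03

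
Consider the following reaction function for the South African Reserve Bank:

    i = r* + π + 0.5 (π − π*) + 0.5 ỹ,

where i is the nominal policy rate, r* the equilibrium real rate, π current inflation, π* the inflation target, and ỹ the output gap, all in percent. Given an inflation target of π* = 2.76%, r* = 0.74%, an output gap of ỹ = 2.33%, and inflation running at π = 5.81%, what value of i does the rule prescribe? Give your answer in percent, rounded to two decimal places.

9.24%

i = 0.74 + 5.81 + 0.5 × (5.81 − 2.76) + 0.5 × 2.33
   = 0.74 + 5.81 + 1.525 + 1.165 = 9.24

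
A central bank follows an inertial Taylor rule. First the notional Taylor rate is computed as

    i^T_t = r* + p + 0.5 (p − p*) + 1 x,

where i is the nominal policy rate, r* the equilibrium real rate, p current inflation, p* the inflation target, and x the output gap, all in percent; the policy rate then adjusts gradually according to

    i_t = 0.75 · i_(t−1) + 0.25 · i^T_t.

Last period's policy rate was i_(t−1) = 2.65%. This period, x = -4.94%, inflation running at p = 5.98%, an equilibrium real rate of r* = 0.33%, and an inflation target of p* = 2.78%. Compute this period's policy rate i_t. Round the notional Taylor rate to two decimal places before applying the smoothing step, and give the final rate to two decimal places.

i^T_t = 0.33 + 5.98 + 0.5 × (5.98 − 2.78) + 1 × (-4.94)
   = 0.33 + 5.98 + 1.6 − 4.94 = 2.97
i_t = 0.75 × 2.65 + 0.25 × 2.97 = 1.9875 + 0.7425 = 2.73

2.73%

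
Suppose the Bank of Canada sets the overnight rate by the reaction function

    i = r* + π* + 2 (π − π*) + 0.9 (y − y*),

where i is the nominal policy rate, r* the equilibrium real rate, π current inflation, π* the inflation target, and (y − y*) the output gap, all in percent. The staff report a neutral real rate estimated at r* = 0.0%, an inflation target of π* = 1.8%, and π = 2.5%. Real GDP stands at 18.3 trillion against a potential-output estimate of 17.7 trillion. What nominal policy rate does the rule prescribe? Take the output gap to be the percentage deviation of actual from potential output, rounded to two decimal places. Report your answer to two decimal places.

Output gap = 100 × (18.3 − 17.7) / 17.7 = 3.39%.
i = 0.00 + 1.80 + 2 × (2.50 − 1.80) + 0.9 × 3.39
   = 0.00 + 1.8 + 1.4 + 3.051 = 6.25

6.25%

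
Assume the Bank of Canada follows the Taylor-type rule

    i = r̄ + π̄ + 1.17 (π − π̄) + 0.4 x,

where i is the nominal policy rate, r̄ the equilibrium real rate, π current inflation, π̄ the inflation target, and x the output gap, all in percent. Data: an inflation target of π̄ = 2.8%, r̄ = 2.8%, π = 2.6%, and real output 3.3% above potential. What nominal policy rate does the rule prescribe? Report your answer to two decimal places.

Output 3.3% above potential → x = 3.3.
i = 2.8 + 2.8 + 1.17 × (2.6 − 2.8) + 0.4 × 3.3
   = 2.8 + 2.8 − 0.234 + 1.32 = 6.69

6.69%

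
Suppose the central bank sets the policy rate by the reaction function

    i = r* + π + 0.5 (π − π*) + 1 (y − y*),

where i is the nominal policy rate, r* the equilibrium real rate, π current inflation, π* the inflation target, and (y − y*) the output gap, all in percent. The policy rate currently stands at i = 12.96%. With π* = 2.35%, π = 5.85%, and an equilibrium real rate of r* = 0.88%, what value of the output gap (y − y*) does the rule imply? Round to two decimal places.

1 (y − y*) = 12.96 − 0.88 − 5.85 − 0.5 × (5.85 − 2.35) = 4.48
(y − y*) = 4.48 / 1 = 4.48

4.48%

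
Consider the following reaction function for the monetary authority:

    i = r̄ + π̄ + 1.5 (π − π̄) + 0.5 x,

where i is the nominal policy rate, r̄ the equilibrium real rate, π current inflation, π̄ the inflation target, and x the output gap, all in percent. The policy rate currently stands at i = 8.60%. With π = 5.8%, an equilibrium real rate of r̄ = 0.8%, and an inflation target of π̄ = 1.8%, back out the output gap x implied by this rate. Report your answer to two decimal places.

0.5 x = 8.60 − 0.8 − 1.8 − 1.5 × (5.8 − 1.8) = 0
x = 0 / 0.5 = 0.00

0.00%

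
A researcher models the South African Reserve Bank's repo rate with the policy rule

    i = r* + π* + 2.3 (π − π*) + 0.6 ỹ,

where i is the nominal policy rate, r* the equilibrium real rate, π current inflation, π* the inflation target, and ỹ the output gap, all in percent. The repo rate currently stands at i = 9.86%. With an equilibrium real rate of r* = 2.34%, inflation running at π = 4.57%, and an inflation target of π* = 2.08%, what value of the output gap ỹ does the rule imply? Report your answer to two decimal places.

-0.48%

0.6 ỹ = 9.86 − 2.34 − 2.08 − 2.3 × (4.57 − 2.08) = -0.287
ỹ = -0.287 / 0.6 = -0.48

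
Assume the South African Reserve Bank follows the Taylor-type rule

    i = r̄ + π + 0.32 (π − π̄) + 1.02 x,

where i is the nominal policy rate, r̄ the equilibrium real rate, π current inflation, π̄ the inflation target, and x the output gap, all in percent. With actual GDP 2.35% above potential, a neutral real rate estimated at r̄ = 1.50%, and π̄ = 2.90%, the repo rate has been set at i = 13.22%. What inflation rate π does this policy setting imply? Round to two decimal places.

Output 2.35% above potential → x = 2.35.
Collecting π: i = r̄ + (1 + 0.32) π − 0.32 π̄ + 1.02 x
1.32 π = 13.22 − 1.50 + 0.32 × 2.90 − 1.02 × 2.35 = 10.251
π = 10.251 / 1.32 = 7.77

7.77%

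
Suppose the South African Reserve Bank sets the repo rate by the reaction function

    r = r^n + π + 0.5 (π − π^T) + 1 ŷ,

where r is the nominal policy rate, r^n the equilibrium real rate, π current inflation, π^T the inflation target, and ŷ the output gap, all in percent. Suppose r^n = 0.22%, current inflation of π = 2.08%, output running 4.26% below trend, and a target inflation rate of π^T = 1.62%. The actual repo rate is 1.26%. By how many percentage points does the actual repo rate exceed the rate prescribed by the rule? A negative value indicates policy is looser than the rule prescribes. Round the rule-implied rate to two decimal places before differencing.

2.99 pp

Output 4.26% below potential → ŷ = -4.26.
r = 0.22 + 2.08 + 0.5 × (2.08 − 1.62) + 1 × (-4.26)
   = 0.22 + 2.08 + 0.23 − 4.26 = -1.73
Deviation = 1.26 − (-1.73) = 2.99 pp.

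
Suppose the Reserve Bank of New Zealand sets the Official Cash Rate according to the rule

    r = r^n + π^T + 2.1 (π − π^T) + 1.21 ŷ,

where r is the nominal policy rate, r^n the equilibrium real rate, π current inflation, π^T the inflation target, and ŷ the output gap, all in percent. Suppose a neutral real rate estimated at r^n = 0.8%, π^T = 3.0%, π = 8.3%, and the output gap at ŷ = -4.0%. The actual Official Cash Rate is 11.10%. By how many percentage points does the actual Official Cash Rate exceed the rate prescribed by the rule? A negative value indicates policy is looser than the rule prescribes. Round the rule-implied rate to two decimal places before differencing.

1.01 pp

r = 0.8 + 3.0 + 2.1 × (8.3 − 3.0) + 1.21 × (-4.0)
   = 0.8 + 3 + 11.13 − 4.84 = 10.09
Deviation = 11.10 − 10.09 = 1.01 pp.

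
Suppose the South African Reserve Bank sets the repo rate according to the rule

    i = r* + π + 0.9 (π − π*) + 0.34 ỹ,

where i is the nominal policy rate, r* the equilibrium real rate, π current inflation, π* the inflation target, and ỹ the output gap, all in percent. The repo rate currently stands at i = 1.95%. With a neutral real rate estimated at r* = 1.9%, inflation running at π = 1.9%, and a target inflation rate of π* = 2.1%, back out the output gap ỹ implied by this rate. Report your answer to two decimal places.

0.34 ỹ = 1.95 − 1.9 − 1.9 − 0.9 × (1.9 − 2.1) = -1.67
ỹ = -1.67 / 0.34 = -4.91

-4.91%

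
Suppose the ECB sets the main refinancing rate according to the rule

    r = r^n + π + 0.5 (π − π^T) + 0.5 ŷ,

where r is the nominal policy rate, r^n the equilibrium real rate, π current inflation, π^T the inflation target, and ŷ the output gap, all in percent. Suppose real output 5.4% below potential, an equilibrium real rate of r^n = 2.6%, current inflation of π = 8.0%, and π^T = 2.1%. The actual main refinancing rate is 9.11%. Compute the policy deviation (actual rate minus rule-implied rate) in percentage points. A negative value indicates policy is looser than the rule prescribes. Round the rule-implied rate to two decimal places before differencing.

-1.74 pp

Output 5.4% below potential → ŷ = -5.4.
r = 2.6 + 8.0 + 0.5 × (8.0 − 2.1) + 0.5 × (-5.4)
   = 2.6 + 8 + 2.95 − 2.7 = 10.85
Deviation = 9.11 − 10.85 = -1.74 pp.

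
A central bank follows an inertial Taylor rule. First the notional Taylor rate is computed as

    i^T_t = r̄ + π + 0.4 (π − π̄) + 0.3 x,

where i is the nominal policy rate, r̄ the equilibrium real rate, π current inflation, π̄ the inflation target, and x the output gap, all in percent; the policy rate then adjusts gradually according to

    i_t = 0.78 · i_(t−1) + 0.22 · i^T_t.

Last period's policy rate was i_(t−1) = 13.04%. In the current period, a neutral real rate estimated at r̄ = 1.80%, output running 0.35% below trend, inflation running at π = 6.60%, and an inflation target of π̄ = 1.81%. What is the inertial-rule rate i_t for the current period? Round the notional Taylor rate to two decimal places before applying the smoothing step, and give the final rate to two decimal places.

12.42%

Output 0.35% below potential → x = -0.35.
i^T_t = 1.80 + 6.60 + 0.4 × (6.60 − 1.81) + 0.3 × (-0.35)
   = 1.80 + 6.6 + 1.916 − 0.105 = 10.21
i_t = 0.78 × 13.04 + 0.22 × 10.21 = 10.1712 + 2.2462 = 12.42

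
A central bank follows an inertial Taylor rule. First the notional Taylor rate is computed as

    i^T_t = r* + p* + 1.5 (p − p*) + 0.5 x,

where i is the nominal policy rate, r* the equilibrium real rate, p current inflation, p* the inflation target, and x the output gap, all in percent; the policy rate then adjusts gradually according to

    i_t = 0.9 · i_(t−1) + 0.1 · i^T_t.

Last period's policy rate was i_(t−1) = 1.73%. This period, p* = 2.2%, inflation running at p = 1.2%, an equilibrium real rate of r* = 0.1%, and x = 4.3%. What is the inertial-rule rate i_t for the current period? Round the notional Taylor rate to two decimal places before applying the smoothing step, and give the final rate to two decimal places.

1.85%

i^T_t = 0.1 + 2.2 + 1.5 × (1.2 − 2.2) + 0.5 × 4.3
   = 0.1 + 2.2 − 1.5 + 2.15 = 2.95
i_t = 0.9 × 1.73 + 0.1 × 2.95 = 1.557 + 0.295 = 1.85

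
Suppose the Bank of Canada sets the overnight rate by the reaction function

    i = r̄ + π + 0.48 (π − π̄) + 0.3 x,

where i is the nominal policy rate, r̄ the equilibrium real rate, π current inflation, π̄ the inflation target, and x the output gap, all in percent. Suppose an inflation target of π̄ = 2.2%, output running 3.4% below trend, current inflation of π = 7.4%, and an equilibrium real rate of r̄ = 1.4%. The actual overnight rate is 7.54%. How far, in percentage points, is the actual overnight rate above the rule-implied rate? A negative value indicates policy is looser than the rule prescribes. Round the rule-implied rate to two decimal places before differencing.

Output 3.4% below potential → x = -3.4.
i = 1.4 + 7.4 + 0.48 × (7.4 − 2.2) + 0.3 × (-3.4)
   = 1.4 + 7.4 + 2.496 − 1.02 = 10.28
Deviation = 7.54 − 10.28 = -2.74 pp.

-2.74 pp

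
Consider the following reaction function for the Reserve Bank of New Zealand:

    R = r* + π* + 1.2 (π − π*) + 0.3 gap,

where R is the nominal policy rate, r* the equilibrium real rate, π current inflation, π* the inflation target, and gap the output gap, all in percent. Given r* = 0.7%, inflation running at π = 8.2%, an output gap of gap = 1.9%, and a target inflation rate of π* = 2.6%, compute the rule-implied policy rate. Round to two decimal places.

10.59%

R = 0.7 + 2.6 + 1.2 × (8.2 − 2.6) + 0.3 × 1.9
   = 0.7 + 2.6 + 6.72 + 0.57 = 10.59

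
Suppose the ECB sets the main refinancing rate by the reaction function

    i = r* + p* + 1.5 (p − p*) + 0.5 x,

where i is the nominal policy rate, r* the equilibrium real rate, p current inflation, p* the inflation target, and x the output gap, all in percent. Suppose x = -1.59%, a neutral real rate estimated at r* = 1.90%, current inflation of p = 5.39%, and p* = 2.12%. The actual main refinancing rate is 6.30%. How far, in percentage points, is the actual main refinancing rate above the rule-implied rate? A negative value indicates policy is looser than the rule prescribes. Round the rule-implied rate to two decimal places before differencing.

-1.83 pp

i = 1.90 + 2.12 + 1.5 × (5.39 − 2.12) + 0.5 × (-1.59)
   = 1.90 + 2.12 + 4.905 − 0.795 = 8.13
Deviation = 6.30 − 8.13 = -1.83 pp.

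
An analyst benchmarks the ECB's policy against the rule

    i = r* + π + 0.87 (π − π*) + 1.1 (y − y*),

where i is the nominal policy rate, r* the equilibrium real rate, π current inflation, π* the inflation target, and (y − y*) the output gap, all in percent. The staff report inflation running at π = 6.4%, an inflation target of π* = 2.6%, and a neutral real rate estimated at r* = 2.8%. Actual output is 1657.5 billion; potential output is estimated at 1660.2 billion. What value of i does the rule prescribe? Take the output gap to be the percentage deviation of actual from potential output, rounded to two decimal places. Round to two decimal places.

Output gap = 100 × (1657.5 − 1660.2) / 1660.2 = -0.16%.
i = 2.80 + 6.40 + 0.87 × (6.40 − 2.60) + 1.1 × (-0.16)
   = 2.80 + 6.4 + 3.306 − 0.176 = 12.33

12.33%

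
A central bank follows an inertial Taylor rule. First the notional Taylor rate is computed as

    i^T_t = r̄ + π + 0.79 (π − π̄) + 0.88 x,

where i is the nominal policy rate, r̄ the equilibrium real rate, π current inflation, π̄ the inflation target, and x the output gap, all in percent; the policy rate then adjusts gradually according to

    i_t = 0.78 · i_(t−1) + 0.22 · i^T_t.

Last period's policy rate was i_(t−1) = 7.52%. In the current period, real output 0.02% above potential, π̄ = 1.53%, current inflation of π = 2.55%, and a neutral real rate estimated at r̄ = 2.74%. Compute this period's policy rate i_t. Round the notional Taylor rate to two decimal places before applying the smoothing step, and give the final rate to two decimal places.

7.21%

Output 0.02% above potential → x = 0.02.
i^T_t = 2.74 + 2.55 + 0.79 × (2.55 − 1.53) + 0.88 × 0.02
   = 2.74 + 2.55 + 0.8058 + 0.0176 = 6.11
i_t = 0.78 × 7.52 + 0.22 × 6.11 = 5.8656 + 1.3442 = 7.21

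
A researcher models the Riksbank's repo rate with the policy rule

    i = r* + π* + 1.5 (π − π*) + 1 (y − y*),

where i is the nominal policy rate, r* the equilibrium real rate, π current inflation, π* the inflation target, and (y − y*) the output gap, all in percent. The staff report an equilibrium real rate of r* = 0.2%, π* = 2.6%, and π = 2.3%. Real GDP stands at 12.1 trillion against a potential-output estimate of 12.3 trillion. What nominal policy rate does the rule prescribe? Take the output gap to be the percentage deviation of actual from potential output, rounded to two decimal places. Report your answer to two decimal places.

Output gap = 100 × (12.1 − 12.3) / 12.3 = -1.63%.
i = 0.20 + 2.60 + 1.5 × (2.30 − 2.60) + 1 × (-1.63)
   = 0.20 + 2.6 − 0.45 − 1.63 = 0.72

0.72%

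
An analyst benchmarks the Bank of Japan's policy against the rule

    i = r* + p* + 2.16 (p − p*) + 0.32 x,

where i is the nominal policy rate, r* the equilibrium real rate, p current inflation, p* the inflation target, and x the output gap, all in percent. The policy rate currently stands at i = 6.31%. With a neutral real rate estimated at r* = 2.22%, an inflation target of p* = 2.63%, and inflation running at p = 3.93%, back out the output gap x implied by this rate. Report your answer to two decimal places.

-4.21%

0.32 x = 6.31 − 2.22 − 2.63 − 2.16 × (3.93 − 2.63) = -1.348
x = -1.348 / 0.32 = -4.21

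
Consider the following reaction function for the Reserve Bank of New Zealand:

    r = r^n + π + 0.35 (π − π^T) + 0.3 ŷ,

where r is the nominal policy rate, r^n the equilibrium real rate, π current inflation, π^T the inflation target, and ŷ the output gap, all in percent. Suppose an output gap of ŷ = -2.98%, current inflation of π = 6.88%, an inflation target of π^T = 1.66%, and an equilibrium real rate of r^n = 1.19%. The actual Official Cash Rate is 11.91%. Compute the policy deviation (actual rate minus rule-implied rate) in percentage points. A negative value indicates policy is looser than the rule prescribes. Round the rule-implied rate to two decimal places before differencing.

2.91 pp

r = 1.19 + 6.88 + 0.35 × (6.88 − 1.66) + 0.3 × (-2.98)
   = 1.19 + 6.88 + 1.827 − 0.894 = 9.00
Deviation = 11.91 − 9.00 = 2.91 pp.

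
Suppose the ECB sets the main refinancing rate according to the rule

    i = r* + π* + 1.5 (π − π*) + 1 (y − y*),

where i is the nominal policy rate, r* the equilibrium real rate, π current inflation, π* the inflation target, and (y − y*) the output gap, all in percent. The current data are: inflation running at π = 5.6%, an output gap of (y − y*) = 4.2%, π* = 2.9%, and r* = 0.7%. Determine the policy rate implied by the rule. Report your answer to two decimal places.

11.85%

i = 0.7 + 2.9 + 1.5 × (5.6 − 2.9) + 1 × 4.2
   = 0.7 + 2.9 + 4.05 + 4.2 = 11.85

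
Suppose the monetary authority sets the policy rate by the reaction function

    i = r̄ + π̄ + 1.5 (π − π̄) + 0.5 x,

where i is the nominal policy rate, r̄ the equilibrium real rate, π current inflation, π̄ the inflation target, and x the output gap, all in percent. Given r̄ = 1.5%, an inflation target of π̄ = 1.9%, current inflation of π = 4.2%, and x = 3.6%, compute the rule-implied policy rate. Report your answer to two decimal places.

8.65%

i = 1.5 + 1.9 + 1.5 × (4.2 − 1.9) + 0.5 × 3.6
   = 1.5 + 1.9 + 3.45 + 1.8 = 8.65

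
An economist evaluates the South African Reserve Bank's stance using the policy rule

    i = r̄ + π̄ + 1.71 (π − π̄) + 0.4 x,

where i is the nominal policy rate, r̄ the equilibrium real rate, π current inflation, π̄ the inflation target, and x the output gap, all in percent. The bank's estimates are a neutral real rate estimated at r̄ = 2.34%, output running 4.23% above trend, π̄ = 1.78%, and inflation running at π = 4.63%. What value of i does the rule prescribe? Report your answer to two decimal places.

10.69%

Output 4.23% above potential → x = 4.23.
i = 2.34 + 1.78 + 1.71 × (4.63 − 1.78) + 0.4 × 4.23
   = 2.34 + 1.78 + 4.8735 + 1.692 = 10.69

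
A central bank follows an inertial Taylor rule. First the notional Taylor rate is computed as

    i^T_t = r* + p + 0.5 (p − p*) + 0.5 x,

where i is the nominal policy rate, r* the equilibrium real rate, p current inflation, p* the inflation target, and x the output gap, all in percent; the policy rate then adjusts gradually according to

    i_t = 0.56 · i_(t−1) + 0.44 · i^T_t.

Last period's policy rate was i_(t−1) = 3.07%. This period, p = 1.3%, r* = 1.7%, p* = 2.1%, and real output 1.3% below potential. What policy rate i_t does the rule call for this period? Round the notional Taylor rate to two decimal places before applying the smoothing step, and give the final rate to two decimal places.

2.58%

Output 1.3% below potential → x = -1.3.
i^T_t = 1.7 + 1.3 + 0.5 × (1.3 − 2.1) + 0.5 × (-1.3)
   = 1.7 + 1.3 − 0.4 − 0.65 = 1.95
i_t = 0.56 × 3.07 + 0.44 × 1.95 = 1.7192 + 0.858 = 2.58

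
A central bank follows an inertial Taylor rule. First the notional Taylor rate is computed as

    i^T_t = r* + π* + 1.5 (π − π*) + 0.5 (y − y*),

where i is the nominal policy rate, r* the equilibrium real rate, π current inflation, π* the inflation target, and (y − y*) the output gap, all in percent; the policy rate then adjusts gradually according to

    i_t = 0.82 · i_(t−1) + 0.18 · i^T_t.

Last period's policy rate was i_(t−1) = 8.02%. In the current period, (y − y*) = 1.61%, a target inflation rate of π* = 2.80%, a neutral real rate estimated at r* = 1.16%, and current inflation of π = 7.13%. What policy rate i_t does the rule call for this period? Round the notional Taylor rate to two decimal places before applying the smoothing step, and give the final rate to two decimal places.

i^T_t = 1.16 + 2.80 + 1.5 × (7.13 − 2.80) + 0.5 × 1.61
   = 1.16 + 2.8 + 6.495 + 0.805 = 11.26
i_t = 0.82 × 8.02 + 0.18 × 11.26 = 6.5764 + 2.0268 = 8.60

8.60%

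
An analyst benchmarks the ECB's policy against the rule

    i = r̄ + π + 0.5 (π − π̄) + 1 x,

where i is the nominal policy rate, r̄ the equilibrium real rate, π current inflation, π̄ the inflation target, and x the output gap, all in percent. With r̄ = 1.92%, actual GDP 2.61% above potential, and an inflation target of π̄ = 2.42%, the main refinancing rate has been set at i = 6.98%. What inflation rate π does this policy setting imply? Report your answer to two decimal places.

2.44%

Output 2.61% above potential → x = 2.61.
Collecting π: i = r̄ + (1 + 0.5) π − 0.5 π̄ + 1 x
1.5 π = 6.98 − 1.92 + 0.5 × 2.42 − 1 × 2.61 = 3.66
π = 3.66 / 1.5 = 2.44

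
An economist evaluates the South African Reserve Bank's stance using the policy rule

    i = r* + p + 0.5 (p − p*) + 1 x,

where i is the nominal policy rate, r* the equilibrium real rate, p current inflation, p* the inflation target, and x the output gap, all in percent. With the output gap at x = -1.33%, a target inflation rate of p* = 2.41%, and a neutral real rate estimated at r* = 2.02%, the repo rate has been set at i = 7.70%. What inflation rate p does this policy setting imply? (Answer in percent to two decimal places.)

5.48%

Collecting p: i = r* + (1 + 0.5) p − 0.5 p* + 1 x
1.5 p = 7.70 − 2.02 + 0.5 × 2.41 − 1 × (-1.33) = 8.215
p = 8.215 / 1.5 = 5.48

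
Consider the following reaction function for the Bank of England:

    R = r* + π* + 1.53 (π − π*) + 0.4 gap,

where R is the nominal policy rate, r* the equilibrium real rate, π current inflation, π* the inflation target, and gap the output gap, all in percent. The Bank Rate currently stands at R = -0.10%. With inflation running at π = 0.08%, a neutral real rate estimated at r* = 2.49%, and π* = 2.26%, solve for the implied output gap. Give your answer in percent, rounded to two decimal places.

0.4 gap = -0.10 − 2.49 − 2.26 − 1.53 × (0.08 − 2.26) = -1.5146
gap = -1.5146 / 0.4 = -3.79

-3.79%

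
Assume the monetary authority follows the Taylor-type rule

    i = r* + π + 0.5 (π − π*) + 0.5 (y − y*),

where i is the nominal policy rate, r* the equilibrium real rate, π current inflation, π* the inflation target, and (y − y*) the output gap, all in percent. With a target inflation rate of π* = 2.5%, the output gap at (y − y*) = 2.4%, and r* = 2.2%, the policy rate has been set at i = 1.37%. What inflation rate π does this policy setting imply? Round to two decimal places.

Collecting π: i = r* + (1 + 0.5) π − 0.5 π* + 0.5 (y − y*)
1.5 π = 1.37 − 2.2 + 0.5 × 2.5 − 0.5 × 2.4 = -0.78
π = -0.78 / 1.5 = -0.52

-0.52%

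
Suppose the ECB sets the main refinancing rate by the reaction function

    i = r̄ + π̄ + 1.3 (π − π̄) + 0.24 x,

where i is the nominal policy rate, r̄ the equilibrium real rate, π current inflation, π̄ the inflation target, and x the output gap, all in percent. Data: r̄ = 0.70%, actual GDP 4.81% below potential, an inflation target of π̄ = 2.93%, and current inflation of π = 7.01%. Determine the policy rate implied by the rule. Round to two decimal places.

Output 4.81% below potential → x = -4.81.
i = 0.70 + 2.93 + 1.3 × (7.01 − 2.93) + 0.24 × (-4.81)
   = 0.70 + 2.93 + 5.304 − 1.1544 = 7.78

7.78%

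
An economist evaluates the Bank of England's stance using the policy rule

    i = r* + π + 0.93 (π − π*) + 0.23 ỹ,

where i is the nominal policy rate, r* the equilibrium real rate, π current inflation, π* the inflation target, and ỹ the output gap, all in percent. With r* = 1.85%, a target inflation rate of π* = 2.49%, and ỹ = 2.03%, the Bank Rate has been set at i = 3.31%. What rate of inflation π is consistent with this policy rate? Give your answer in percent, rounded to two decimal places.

1.71%

Collecting π: i = r* + (1 + 0.93) π − 0.93 π* + 0.23 ỹ
1.93 π = 3.31 − 1.85 + 0.93 × 2.49 − 0.23 × 2.03 = 3.3088
π = 3.3088 / 1.93 = 1.71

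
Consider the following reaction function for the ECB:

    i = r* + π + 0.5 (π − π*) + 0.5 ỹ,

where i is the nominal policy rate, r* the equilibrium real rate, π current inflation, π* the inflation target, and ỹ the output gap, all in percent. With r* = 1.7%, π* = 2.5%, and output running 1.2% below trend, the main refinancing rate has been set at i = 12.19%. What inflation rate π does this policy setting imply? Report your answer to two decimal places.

Output 1.2% below potential → ỹ = -1.2.
Collecting π: i = r* + (1 + 0.5) π − 0.5 π* + 0.5 ỹ
1.5 π = 12.19 − 1.7 + 0.5 × 2.5 − 0.5 × (-1.2) = 12.34
π = 12.34 / 1.5 = 8.23

8.23%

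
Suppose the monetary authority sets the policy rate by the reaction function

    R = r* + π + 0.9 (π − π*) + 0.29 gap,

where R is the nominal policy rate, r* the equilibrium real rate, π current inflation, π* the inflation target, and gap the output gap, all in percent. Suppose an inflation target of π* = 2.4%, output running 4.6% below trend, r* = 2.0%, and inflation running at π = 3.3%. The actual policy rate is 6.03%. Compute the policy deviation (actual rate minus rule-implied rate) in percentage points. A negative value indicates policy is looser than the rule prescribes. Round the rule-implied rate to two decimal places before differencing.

Output 4.6% below potential → gap = -4.6.
R = 2.0 + 3.3 + 0.9 × (3.3 − 2.4) + 0.29 × (-4.6)
   = 2.0 + 3.3 + 0.81 − 1.334 = 4.78
Deviation = 6.03 − 4.78 = 1.25 pp.

1.25 pp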